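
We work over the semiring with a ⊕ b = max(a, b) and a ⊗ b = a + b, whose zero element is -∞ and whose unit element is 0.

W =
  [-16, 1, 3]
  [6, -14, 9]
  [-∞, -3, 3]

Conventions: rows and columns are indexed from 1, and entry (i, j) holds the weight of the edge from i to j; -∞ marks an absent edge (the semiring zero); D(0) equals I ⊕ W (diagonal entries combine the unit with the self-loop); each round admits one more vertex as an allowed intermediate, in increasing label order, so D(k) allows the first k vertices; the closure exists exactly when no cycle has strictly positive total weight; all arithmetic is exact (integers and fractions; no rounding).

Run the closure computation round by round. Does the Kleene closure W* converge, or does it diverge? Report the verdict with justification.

Detection: at round 0, diagonal entry (3, 3) turns strictly positive.
Key observation: the cycle 3->3 has total weight 3, which is strictly positive.
Answer: DIVERGES — positive cycle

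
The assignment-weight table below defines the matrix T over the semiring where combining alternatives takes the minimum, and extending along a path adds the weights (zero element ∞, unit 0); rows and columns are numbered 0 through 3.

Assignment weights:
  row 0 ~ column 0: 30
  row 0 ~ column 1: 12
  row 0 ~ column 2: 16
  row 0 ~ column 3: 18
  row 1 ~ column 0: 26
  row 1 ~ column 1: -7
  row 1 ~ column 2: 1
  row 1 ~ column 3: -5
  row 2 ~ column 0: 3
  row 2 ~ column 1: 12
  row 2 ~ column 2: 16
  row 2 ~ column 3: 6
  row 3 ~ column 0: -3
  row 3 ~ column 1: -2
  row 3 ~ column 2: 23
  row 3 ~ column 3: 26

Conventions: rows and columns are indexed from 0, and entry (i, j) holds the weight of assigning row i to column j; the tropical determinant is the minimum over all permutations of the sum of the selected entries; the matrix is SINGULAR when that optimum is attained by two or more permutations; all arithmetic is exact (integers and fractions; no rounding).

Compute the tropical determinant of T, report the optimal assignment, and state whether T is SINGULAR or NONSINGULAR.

σ = (0, 1, 2, 3): 30 + (-7) + 16 + 26 = 65
σ = (0, 1, 3, 2): 30 + (-7) + 6 + 23 = 52
σ = (0, 2, 1, 3): 30 + 1 + 12 + 26 = 69
σ = (0, 2, 3, 1): 30 + 1 + 6 + (-2) = 35
σ = (0, 3, 1, 2): 30 + (-5) + 12 + 23 = 60
σ = (0, 3, 2, 1): 30 + (-5) + 16 + (-2) = 39
σ = (1, 0, 2, 3): 12 + 26 + 16 + 26 = 80
σ = (1, 0, 3, 2): 12 + 26 + 6 + 23 = 67
σ = (1, 2, 0, 3): 12 + 1 + 3 + 26 = 42
σ = (1, 2, 3, 0): 12 + 1 + 6 + (-3) = 16
σ = (1, 3, 0, 2): 12 + (-5) + 3 + 23 = 33
σ = (1, 3, 2, 0): 12 + (-5) + 16 + (-3) = 20
σ = (2, 0, 1, 3): 16 + 26 + 12 + 26 = 80
σ = (2, 0, 3, 1): 16 + 26 + 6 + (-2) = 46
σ = (2, 1, 0, 3): 16 + (-7) + 3 + 26 = 38
σ = (2, 1, 3, 0): 16 + (-7) + 6 + (-3) = 12
σ = (2, 3, 0, 1): 16 + (-5) + 3 + (-2) = 12
σ = (2, 3, 1, 0): 16 + (-5) + 12 + (-3) = 20
σ = (3, 0, 1, 2): 18 + 26 + 12 + 23 = 79
σ = (3, 0, 2, 1): 18 + 26 + 16 + (-2) = 58
σ = (3, 1, 0, 2): 18 + (-7) + 3 + 23 = 37
σ = (3, 1, 2, 0): 18 + (-7) + 16 + (-3) = 24
σ = (3, 2, 0, 1): 18 + 1 + 3 + (-2) = 20
σ = (3, 2, 1, 0): 18 + 1 + 12 + (-3) = 28
Optimal value attained by: σ = (2, 1, 3, 0).
Answer: det⊕(T) = 12; verdict: SINGULAR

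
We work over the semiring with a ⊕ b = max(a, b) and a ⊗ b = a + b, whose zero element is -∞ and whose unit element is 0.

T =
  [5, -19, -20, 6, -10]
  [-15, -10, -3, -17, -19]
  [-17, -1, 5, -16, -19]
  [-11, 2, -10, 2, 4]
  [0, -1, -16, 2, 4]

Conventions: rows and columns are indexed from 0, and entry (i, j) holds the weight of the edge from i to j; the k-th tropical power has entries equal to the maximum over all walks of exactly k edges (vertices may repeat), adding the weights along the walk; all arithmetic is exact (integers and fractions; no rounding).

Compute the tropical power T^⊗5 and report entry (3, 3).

T^⊗2:
  [10, 8, -4, 11, 10]
  [-10, -4, 2, -9, -13]
  [-12, 4, 10, -11, -12]
  [4, 4, -1, 6, 8]
  [5, 4, -4, 6, 8]
T^⊗3:
  [15, 13, 5, 16, 15]
  [-5, 1, 7, -4, -5]
  [-7, 9, 15, -6, -7]
  [9, 8, 4, 10, 12]
  [10, 8, 1, 11, 12]
T^⊗4:
  [20, 18, 10, 21, 20]
  [0, 6, 12, 1, 0]
  [-2, 14, 20, -1, -2]
  [14, 12, 9, 15, 16]
  [15, 13, 6, 16, 16]
T^⊗5:
  [25, 23, 15, 26, 25]
  [5, 11, 17, 6, 5]
  [3, 19, 25, 4, 3]
  [19, 17, 14, 20, 20]
  [20, 18, 11, 21, 20]
Key observation: the optimum is the walk 3->4->0->0->0->3, with weight 4 + 0 + 5 + 5 + 6 = 20.
Optimal value attained by: walk 3->4->0->0->0->3.
Answer: (T^⊗5)[3][3] = 20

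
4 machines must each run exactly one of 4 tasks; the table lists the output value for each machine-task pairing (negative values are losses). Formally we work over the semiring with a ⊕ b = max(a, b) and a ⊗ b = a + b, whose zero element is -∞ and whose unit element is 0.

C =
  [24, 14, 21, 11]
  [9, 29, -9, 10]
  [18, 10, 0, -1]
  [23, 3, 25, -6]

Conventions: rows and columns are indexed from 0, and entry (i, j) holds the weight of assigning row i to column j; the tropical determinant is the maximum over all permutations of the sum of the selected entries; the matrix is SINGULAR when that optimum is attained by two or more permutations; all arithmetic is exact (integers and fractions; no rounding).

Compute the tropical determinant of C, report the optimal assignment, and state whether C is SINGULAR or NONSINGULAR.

σ = (0, 1, 2, 3): 24 + 29 + 0 + (-6) = 47
σ = (0, 1, 3, 2): 24 + 29 + (-1) + 25 = 77
σ = (0, 2, 1, 3): 24 + (-9) + 10 + (-6) = 19
σ = (0, 2, 3, 1): 24 + (-9) + (-1) + 3 = 17
σ = (0, 3, 1, 2): 24 + 10 + 10 + 25 = 69
σ = (0, 3, 2, 1): 24 + 10 + 0 + 3 = 37
σ = (1, 0, 2, 3): 14 + 9 + 0 + (-6) = 17
σ = (1, 0, 3, 2): 14 + 9 + (-1) + 25 = 47
σ = (1, 2, 0, 3): 14 + (-9) + 18 + (-6) = 17
σ = (1, 2, 3, 0): 14 + (-9) + (-1) + 23 = 27
σ = (1, 3, 0, 2): 14 + 10 + 18 + 25 = 67
σ = (1, 3, 2, 0): 14 + 10 + 0 + 23 = 47
σ = (2, 0, 1, 3): 21 + 9 + 10 + (-6) = 34
σ = (2, 0, 3, 1): 21 + 9 + (-1) + 3 = 32
σ = (2, 1, 0, 3): 21 + 29 + 18 + (-6) = 62
σ = (2, 1, 3, 0): 21 + 29 + (-1) + 23 = 72
σ = (2, 3, 0, 1): 21 + 10 + 18 + 3 = 52
σ = (2, 3, 1, 0): 21 + 10 + 10 + 23 = 64
σ = (3, 0, 1, 2): 11 + 9 + 10 + 25 = 55
σ = (3, 0, 2, 1): 11 + 9 + 0 + 3 = 23
σ = (3, 1, 0, 2): 11 + 29 + 18 + 25 = 83
σ = (3, 1, 2, 0): 11 + 29 + 0 + 23 = 63
σ = (3, 2, 0, 1): 11 + (-9) + 18 + 3 = 23
σ = (3, 2, 1, 0): 11 + (-9) + 10 + 23 = 35
Optimal value attained by: σ = (3, 1, 0, 2).
Answer: det⊕(C) = 83; verdict: NONSINGULAR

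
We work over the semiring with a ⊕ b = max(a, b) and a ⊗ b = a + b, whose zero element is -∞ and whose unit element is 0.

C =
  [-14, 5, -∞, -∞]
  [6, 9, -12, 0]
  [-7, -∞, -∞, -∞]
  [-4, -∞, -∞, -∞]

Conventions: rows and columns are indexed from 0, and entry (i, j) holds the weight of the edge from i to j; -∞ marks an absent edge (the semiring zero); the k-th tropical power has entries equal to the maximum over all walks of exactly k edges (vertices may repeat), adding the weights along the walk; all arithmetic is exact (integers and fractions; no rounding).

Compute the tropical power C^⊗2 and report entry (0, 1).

C^⊗2:
  [11, 14, -7, 5]
  [15, 18, -3, 9]
  [-21, -2, -∞, -∞]
  [-18, 1, -∞, -∞]
Key observation: the optimum is the walk 0->1->1, with weight 5 + 9 = 14.
Optimal value attained by: walk 0->1->1.
Answer: (C^⊗2)[0][1] = 14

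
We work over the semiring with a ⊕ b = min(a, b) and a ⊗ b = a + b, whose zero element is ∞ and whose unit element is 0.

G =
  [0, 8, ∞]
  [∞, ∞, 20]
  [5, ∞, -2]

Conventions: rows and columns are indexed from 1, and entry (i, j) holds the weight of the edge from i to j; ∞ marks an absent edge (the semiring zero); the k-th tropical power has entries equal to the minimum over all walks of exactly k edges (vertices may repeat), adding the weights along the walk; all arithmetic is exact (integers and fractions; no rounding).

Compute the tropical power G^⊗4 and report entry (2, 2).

G^⊗2:
  [0, 8, 28]
  [25, ∞, 18]
  [3, 13, -4]
G^⊗3:
  [0, 8, 26]
  [23, 33, 16]
  [1, 11, -6]
G^⊗4:
  [0, 8, 24]
  [21, 31, 14]
  [-1, 9, -8]
Key observation: the optimum is the walk 2->3->3->1->2, with weight 20 + (-2) + 5 + 8 = 31.
Optimal value attained by: walk 2->3->3->1->2.
Answer: (G^⊗4)[2][2] = 31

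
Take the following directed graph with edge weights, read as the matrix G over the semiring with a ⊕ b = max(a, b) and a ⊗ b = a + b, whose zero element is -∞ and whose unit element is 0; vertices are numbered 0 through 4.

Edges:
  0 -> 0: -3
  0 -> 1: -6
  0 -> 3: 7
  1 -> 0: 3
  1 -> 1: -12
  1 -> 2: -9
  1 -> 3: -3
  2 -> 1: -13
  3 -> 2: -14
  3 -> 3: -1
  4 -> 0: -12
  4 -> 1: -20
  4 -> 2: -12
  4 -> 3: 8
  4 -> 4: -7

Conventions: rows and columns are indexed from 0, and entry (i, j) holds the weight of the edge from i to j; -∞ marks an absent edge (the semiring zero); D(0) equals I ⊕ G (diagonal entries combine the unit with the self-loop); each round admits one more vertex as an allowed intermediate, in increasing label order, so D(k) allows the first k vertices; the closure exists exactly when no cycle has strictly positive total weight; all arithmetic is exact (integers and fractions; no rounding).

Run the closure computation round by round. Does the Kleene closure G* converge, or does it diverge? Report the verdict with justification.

D(0):
  [0, -6, -∞, 7, -∞]
  [3, 0, -9, -3, -∞]
  [-∞, -13, 0, -∞, -∞]
  [-∞, -∞, -14, 0, -∞]
  [-12, -20, -12, 8, 0]
D(1):
  [0, -6, -∞, 7, -∞]
  [3, 0, -9, 10, -∞]
  [-∞, -13, 0, -∞, -∞]
  [-∞, -∞, -14, 0, -∞]
  [-12, -18, -12, 8, 0]
D(2):
  [0, -6, -15, 7, -∞]
  [3, 0, -9, 10, -∞]
  [-10, -13, 0, -3, -∞]
  [-∞, -∞, -14, 0, -∞]
  [-12, -18, -12, 8, 0]
D(3):
  [0, -6, -15, 7, -∞]
  [3, 0, -9, 10, -∞]
  [-10, -13, 0, -3, -∞]
  [-24, -27, -14, 0, -∞]
  [-12, -18, -12, 8, 0]
D(4):
  [0, -6, -7, 7, -∞]
  [3, 0, -4, 10, -∞]
  [-10, -13, 0, -3, -∞]
  [-24, -27, -14, 0, -∞]
  [-12, -18, -6, 8, 0]
D(5):
  [0, -6, -7, 7, -∞]
  [3, 0, -4, 10, -∞]
  [-10, -13, 0, -3, -∞]
  [-24, -27, -14, 0, -∞]
  [-12, -18, -6, 8, 0]
Key observation: every diagonal entry stays at the unit through all rounds, so no improving cycle exists.
Answer: CONVERGES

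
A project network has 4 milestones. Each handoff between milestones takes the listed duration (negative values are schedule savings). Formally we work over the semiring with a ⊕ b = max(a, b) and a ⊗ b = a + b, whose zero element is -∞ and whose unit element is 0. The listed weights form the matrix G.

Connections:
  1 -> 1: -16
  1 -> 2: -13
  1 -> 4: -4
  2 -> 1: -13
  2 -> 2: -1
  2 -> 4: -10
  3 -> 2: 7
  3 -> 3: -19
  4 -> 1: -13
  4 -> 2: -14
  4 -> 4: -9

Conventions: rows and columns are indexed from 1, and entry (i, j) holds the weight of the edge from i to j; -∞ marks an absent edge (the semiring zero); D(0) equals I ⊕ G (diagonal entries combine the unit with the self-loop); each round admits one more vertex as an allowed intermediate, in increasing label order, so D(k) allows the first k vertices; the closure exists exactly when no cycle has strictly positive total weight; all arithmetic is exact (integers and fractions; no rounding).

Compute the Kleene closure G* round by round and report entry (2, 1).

D(0):
  [0, -13, -∞, -4]
  [-13, 0, -∞, -10]
  [-∞, 7, 0, -∞]
  [-13, -14, -∞, 0]
D(1):
  [0, -13, -∞, -4]
  [-13, 0, -∞, -10]
  [-∞, 7, 0, -∞]
  [-13, -14, -∞, 0]
D(2):
  [0, -13, -∞, -4]
  [-13, 0, -∞, -10]
  [-6, 7, 0, -3]
  [-13, -14, -∞, 0]
D(3):
  [0, -13, -∞, -4]
  [-13, 0, -∞, -10]
  [-6, 7, 0, -3]
  [-13, -14, -∞, 0]
D(4):
  [0, -13, -∞, -4]
  [-13, 0, -∞, -10]
  [-6, 7, 0, -3]
  [-13, -14, -∞, 0]
Answer: G*[2][1] = -13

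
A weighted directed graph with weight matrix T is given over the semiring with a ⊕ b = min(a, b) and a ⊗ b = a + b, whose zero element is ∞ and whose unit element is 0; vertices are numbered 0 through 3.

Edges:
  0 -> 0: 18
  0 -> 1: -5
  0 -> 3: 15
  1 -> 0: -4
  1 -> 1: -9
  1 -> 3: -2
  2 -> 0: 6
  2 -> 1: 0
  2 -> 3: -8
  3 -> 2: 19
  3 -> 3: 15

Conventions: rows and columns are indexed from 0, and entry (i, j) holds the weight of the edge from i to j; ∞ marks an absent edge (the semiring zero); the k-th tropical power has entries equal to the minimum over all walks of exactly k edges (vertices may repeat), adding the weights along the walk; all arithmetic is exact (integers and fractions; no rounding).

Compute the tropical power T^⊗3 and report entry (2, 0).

T^⊗2:
  [-9, -14, 34, -7]
  [-13, -18, 17, -11]
  [-4, -9, 11, -2]
  [25, 19, 34, 11]
T^⊗3:
  [-18, -23, 12, -16]
  [-22, -27, 8, -20]
  [-13, -18, 17, -11]
  [15, 10, 30, 17]
Key observation: the optimum is the walk 2->1->1->0, with weight 0 + (-9) + (-4) = -13.
Optimal value attained by: walk 2->1->1->0.
Answer: (T^⊗3)[2][0] = -13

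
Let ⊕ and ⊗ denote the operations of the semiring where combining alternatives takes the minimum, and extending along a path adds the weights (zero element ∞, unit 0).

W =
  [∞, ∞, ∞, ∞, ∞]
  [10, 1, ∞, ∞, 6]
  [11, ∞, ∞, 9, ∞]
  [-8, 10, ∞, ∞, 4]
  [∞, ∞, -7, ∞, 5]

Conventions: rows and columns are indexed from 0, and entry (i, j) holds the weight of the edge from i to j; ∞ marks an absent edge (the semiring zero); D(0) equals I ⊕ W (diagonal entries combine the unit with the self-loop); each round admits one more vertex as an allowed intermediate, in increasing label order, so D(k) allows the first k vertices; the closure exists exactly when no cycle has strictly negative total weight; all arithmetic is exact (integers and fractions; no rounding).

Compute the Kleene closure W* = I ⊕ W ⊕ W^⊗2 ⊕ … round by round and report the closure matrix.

D(0):
  [0, ∞, ∞, ∞, ∞]
  [10, 0, ∞, ∞, 6]
  [11, ∞, 0, 9, ∞]
  [-8, 10, ∞, 0, 4]
  [∞, ∞, -7, ∞, 0]
D(1):
  [0, ∞, ∞, ∞, ∞]
  [10, 0, ∞, ∞, 6]
  [11, ∞, 0, 9, ∞]
  [-8, 10, ∞, 0, 4]
  [∞, ∞, -7, ∞, 0]
D(2):
  [0, ∞, ∞, ∞, ∞]
  [10, 0, ∞, ∞, 6]
  [11, ∞, 0, 9, ∞]
  [-8, 10, ∞, 0, 4]
  [∞, ∞, -7, ∞, 0]
D(3):
  [0, ∞, ∞, ∞, ∞]
  [10, 0, ∞, ∞, 6]
  [11, ∞, 0, 9, ∞]
  [-8, 10, ∞, 0, 4]
  [4, ∞, -7, 2, 0]
D(4):
  [0, ∞, ∞, ∞, ∞]
  [10, 0, ∞, ∞, 6]
  [1, 19, 0, 9, 13]
  [-8, 10, ∞, 0, 4]
  [-6, 12, -7, 2, 0]
D(5):
  [0, ∞, ∞, ∞, ∞]
  [0, 0, -1, 8, 6]
  [1, 19, 0, 9, 13]
  [-8, 10, -3, 0, 4]
  [-6, 12, -7, 2, 0]
Answer: W* = [[0, ∞, ∞, ∞, ∞], [0, 0, -1, 8, 6], [1, 19, 0, 9, 13], [-8, 10, -3, 0, 4], [-6, 12, -7, 2, 0]]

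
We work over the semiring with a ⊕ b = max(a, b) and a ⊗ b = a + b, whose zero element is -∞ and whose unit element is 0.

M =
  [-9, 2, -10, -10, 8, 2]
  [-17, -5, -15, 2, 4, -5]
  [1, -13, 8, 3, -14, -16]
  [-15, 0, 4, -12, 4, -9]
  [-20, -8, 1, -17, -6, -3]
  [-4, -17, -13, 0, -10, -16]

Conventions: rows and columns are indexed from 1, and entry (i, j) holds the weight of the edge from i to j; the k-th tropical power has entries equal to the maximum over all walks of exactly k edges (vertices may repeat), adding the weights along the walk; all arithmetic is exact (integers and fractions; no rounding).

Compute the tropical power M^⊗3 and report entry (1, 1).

M^⊗2:
  [-2, 0, 9, 4, 6, 5]
  [-9, 2, 6, -3, 6, 1]
  [9, 3, 16, 11, 9, 3]
  [5, -4, 12, 7, 4, 1]
  [2, -12, 9, 4, -4, -9]
  [-12, 0, 4, -10, 4, -2]
M^⊗3:
  [10, 4, 17, 12, 8, 3]
  [7, -2, 14, 9, 6, 3]
  [17, 11, 24, 19, 17, 11]
  [13, 7, 20, 15, 13, 7]
  [10, 4, 17, 12, 10, 4]
  [5, -4, 12, 7, 4, 1]
Key observation: the optimum is the walk 1->5->3->1, with weight 8 + 1 + 1 = 10.
Optimal value attained by: walk 1->5->3->1.
Answer: (M^⊗3)[1][1] = 10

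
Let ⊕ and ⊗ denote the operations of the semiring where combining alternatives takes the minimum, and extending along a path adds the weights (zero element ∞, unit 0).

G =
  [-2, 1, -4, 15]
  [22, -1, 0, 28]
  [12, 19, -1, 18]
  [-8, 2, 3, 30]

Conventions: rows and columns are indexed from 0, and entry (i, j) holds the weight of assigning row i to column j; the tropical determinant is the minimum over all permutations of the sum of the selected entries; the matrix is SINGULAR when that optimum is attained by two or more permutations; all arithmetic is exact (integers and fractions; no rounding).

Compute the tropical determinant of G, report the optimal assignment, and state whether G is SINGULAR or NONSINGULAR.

σ = (0, 1, 2, 3): (-2) + (-1) + (-1) + 30 = 26
σ = (0, 1, 3, 2): (-2) + (-1) + 18 + 3 = 18
σ = (0, 2, 1, 3): (-2) + 0 + 19 + 30 = 47
σ = (0, 2, 3, 1): (-2) + 0 + 18 + 2 = 18
σ = (0, 3, 1, 2): (-2) + 28 + 19 + 3 = 48
σ = (0, 3, 2, 1): (-2) + 28 + (-1) + 2 = 27
σ = (1, 0, 2, 3): 1 + 22 + (-1) + 30 = 52
σ = (1, 0, 3, 2): 1 + 22 + 18 + 3 = 44
σ = (1, 2, 0, 3): 1 + 0 + 12 + 30 = 43
σ = (1, 2, 3, 0): 1 + 0 + 18 + (-8) = 11
σ = (1, 3, 0, 2): 1 + 28 + 12 + 3 = 44
σ = (1, 3, 2, 0): 1 + 28 + (-1) + (-8) = 20
σ = (2, 0, 1, 3): (-4) + 22 + 19 + 30 = 67
σ = (2, 0, 3, 1): (-4) + 22 + 18 + 2 = 38
σ = (2, 1, 0, 3): (-4) + (-1) + 12 + 30 = 37
σ = (2, 1, 3, 0): (-4) + (-1) + 18 + (-8) = 5
σ = (2, 3, 0, 1): (-4) + 28 + 12 + 2 = 38
σ = (2, 3, 1, 0): (-4) + 28 + 19 + (-8) = 35
σ = (3, 0, 1, 2): 15 + 22 + 19 + 3 = 59
σ = (3, 0, 2, 1): 15 + 22 + (-1) + 2 = 38
σ = (3, 1, 0, 2): 15 + (-1) + 12 + 3 = 29
σ = (3, 1, 2, 0): 15 + (-1) + (-1) + (-8) = 5
σ = (3, 2, 0, 1): 15 + 0 + 12 + 2 = 29
σ = (3, 2, 1, 0): 15 + 0 + 19 + (-8) = 26
Optimal value attained by: σ = (2, 1, 3, 0).
Answer: det⊕(G) = 5; verdict: SINGULAR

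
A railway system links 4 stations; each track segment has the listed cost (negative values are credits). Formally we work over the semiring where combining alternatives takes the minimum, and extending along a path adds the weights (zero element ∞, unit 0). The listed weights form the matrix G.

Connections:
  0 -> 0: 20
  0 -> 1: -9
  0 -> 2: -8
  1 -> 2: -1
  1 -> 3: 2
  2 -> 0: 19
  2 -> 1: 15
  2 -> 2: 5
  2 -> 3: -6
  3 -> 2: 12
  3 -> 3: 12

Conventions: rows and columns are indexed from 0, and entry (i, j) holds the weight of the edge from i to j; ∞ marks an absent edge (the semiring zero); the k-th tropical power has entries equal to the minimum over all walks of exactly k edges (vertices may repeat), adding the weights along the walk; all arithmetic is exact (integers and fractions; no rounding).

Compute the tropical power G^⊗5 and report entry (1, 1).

G^⊗2:
  [11, 7, -10, -14]
  [18, 14, 4, -7]
  [24, 10, 6, -1]
  [31, 27, 17, 6]
G^⊗3:
  [9, 2, -5, -16]
  [23, 9, 5, -2]
  [25, 15, 9, 0]
  [36, 22, 18, 11]
G^⊗4:
  [14, 0, -4, -11]
  [24, 14, 8, -1]
  [28, 16, 12, 3]
  [37, 27, 21, 12]
G^⊗5:
  [15, 5, -1, -10]
  [27, 15, 11, 2]
  [31, 19, 15, 6]
  [40, 28, 24, 15]
Key observation: the optimum is the walk 1->2->3->2->0->1, with weight (-1) + (-6) + 12 + 19 + (-9) = 15.
Optimal value attained by: walk 1->2->3->2->0->1.
Answer: (G^⊗5)[1][1] = 15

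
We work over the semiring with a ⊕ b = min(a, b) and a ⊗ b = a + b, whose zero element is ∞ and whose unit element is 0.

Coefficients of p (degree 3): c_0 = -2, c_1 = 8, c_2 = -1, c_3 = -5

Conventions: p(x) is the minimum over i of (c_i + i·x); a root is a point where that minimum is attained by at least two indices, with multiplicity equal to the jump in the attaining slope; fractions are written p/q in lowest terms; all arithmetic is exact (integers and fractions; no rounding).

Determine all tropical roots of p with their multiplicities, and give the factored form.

hull edge (i=0, c=-2) to (i=3, c=-5): slope -1, span 3
Factored form: p(x) = -5 ⊗ (x ⊕ 1) ⊗ (x ⊕ 1) ⊗ (x ⊕ 1)
Answer: roots = 1 (mult 3)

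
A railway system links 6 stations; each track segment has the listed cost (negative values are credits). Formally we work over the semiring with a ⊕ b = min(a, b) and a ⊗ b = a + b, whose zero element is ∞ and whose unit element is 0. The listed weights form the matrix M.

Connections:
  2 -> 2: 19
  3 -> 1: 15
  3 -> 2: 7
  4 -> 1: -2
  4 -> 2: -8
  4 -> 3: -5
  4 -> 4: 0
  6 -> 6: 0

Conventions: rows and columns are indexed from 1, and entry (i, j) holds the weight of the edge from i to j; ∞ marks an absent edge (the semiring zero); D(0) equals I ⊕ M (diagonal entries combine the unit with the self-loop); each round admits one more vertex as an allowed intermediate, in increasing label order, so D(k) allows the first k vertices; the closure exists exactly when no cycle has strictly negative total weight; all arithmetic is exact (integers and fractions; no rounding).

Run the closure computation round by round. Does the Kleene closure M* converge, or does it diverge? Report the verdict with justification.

D(0):
  [0, ∞, ∞, ∞, ∞, ∞]
  [∞, 0, ∞, ∞, ∞, ∞]
  [15, 7, 0, ∞, ∞, ∞]
  [-2, -8, -5, 0, ∞, ∞]
  [∞, ∞, ∞, ∞, 0, ∞]
  [∞, ∞, ∞, ∞, ∞, 0]
D(1):
  [0, ∞, ∞, ∞, ∞, ∞]
  [∞, 0, ∞, ∞, ∞, ∞]
  [15, 7, 0, ∞, ∞, ∞]
  [-2, -8, -5, 0, ∞, ∞]
  [∞, ∞, ∞, ∞, 0, ∞]
  [∞, ∞, ∞, ∞, ∞, 0]
D(2):
  [0, ∞, ∞, ∞, ∞, ∞]
  [∞, 0, ∞, ∞, ∞, ∞]
  [15, 7, 0, ∞, ∞, ∞]
  [-2, -8, -5, 0, ∞, ∞]
  [∞, ∞, ∞, ∞, 0, ∞]
  [∞, ∞, ∞, ∞, ∞, 0]
D(3):
  [0, ∞, ∞, ∞, ∞, ∞]
  [∞, 0, ∞, ∞, ∞, ∞]
  [15, 7, 0, ∞, ∞, ∞]
  [-2, -8, -5, 0, ∞, ∞]
  [∞, ∞, ∞, ∞, 0, ∞]
  [∞, ∞, ∞, ∞, ∞, 0]
D(4):
  [0, ∞, ∞, ∞, ∞, ∞]
  [∞, 0, ∞, ∞, ∞, ∞]
  [15, 7, 0, ∞, ∞, ∞]
  [-2, -8, -5, 0, ∞, ∞]
  [∞, ∞, ∞, ∞, 0, ∞]
  [∞, ∞, ∞, ∞, ∞, 0]
D(5):
  [0, ∞, ∞, ∞, ∞, ∞]
  [∞, 0, ∞, ∞, ∞, ∞]
  [15, 7, 0, ∞, ∞, ∞]
  [-2, -8, -5, 0, ∞, ∞]
  [∞, ∞, ∞, ∞, 0, ∞]
  [∞, ∞, ∞, ∞, ∞, 0]
D(6):
  [0, ∞, ∞, ∞, ∞, ∞]
  [∞, 0, ∞, ∞, ∞, ∞]
  [15, 7, 0, ∞, ∞, ∞]
  [-2, -8, -5, 0, ∞, ∞]
  [∞, ∞, ∞, ∞, 0, ∞]
  [∞, ∞, ∞, ∞, ∞, 0]
Key observation: every diagonal entry stays at the unit through all rounds, so no improving cycle exists.
Answer: CONVERGES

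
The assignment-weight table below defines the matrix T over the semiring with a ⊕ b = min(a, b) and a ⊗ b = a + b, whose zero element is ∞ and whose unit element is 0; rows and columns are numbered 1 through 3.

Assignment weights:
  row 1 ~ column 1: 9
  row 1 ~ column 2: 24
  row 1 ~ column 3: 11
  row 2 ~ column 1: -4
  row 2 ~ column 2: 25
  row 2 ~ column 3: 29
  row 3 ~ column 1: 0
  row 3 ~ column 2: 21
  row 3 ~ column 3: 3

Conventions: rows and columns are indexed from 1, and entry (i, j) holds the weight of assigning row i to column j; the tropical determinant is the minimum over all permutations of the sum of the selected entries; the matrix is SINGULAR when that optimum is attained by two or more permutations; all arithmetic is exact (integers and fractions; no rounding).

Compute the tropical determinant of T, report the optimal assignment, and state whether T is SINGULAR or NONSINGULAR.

σ = (1, 2, 3): 9 + 25 + 3 = 37
σ = (1, 3, 2): 9 + 29 + 21 = 59
σ = (2, 1, 3): 24 + (-4) + 3 = 23
σ = (2, 3, 1): 24 + 29 + 0 = 53
σ = (3, 1, 2): 11 + (-4) + 21 = 28
σ = (3, 2, 1): 11 + 25 + 0 = 36
Optimal value attained by: σ = (2, 1, 3).
Answer: det⊕(T) = 23; verdict: NONSINGULAR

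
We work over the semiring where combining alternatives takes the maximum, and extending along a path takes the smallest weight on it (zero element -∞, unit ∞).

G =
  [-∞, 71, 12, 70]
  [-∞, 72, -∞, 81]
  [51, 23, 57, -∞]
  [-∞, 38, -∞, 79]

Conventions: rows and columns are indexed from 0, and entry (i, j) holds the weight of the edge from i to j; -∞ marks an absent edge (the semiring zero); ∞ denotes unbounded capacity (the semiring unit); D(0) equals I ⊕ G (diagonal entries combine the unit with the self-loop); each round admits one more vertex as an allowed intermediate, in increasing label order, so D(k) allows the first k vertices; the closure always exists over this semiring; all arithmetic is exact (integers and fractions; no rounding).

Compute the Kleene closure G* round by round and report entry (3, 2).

D(0):
  [∞, 71, 12, 70]
  [-∞, ∞, -∞, 81]
  [51, 23, ∞, -∞]
  [-∞, 38, -∞, ∞]
D(1):
  [∞, 71, 12, 70]
  [-∞, ∞, -∞, 81]
  [51, 51, ∞, 51]
  [-∞, 38, -∞, ∞]
D(2):
  [∞, 71, 12, 71]
  [-∞, ∞, -∞, 81]
  [51, 51, ∞, 51]
  [-∞, 38, -∞, ∞]
D(3):
  [∞, 71, 12, 71]
  [-∞, ∞, -∞, 81]
  [51, 51, ∞, 51]
  [-∞, 38, -∞, ∞]
D(4):
  [∞, 71, 12, 71]
  [-∞, ∞, -∞, 81]
  [51, 51, ∞, 51]
  [-∞, 38, -∞, ∞]
Answer: G*[3][2] = -∞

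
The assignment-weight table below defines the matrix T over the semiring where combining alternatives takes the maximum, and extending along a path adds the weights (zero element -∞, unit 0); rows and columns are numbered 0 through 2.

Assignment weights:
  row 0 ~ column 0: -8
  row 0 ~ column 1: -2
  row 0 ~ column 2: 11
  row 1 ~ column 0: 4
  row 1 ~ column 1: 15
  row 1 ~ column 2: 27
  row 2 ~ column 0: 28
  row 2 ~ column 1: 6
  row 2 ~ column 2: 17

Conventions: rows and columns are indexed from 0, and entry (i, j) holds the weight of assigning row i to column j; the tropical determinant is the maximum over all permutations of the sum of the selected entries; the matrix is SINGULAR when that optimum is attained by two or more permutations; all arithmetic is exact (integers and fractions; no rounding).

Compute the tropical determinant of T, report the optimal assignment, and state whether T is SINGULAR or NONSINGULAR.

σ = (0, 1, 2): (-8) + 15 + 17 = 24
σ = (0, 2, 1): (-8) + 27 + 6 = 25
σ = (1, 0, 2): (-2) + 4 + 17 = 19
σ = (1, 2, 0): (-2) + 27 + 28 = 53
σ = (2, 0, 1): 11 + 4 + 6 = 21
σ = (2, 1, 0): 11 + 15 + 28 = 54
Optimal value attained by: σ = (2, 1, 0).
Answer: det⊕(T) = 54; verdict: NONSINGULAR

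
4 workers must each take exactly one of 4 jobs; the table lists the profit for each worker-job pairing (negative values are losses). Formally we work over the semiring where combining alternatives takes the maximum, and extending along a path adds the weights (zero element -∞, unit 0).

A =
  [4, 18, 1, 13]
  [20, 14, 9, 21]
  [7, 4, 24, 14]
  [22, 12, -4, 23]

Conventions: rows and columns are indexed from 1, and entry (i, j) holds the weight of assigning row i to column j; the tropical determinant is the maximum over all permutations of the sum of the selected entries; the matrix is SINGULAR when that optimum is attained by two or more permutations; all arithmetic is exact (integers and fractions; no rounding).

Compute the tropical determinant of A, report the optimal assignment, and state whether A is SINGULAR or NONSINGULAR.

σ = (1, 2, 3, 4): 4 + 14 + 24 + 23 = 65
σ = (1, 2, 4, 3): 4 + 14 + 14 + (-4) = 28
σ = (1, 3, 2, 4): 4 + 9 + 4 + 23 = 40
σ = (1, 3, 4, 2): 4 + 9 + 14 + 12 = 39
σ = (1, 4, 2, 3): 4 + 21 + 4 + (-4) = 25
σ = (1, 4, 3, 2): 4 + 21 + 24 + 12 = 61
σ = (2, 1, 3, 4): 18 + 20 + 24 + 23 = 85
σ = (2, 1, 4, 3): 18 + 20 + 14 + (-4) = 48
σ = (2, 3, 1, 4): 18 + 9 + 7 + 23 = 57
σ = (2, 3, 4, 1): 18 + 9 + 14 + 22 = 63
σ = (2, 4, 1, 3): 18 + 21 + 7 + (-4) = 42
σ = (2, 4, 3, 1): 18 + 21 + 24 + 22 = 85
σ = (3, 1, 2, 4): 1 + 20 + 4 + 23 = 48
σ = (3, 1, 4, 2): 1 + 20 + 14 + 12 = 47
σ = (3, 2, 1, 4): 1 + 14 + 7 + 23 = 45
σ = (3, 2, 4, 1): 1 + 14 + 14 + 22 = 51
σ = (3, 4, 1, 2): 1 + 21 + 7 + 12 = 41
σ = (3, 4, 2, 1): 1 + 21 + 4 + 22 = 48
σ = (4, 1, 2, 3): 13 + 20 + 4 + (-4) = 33
σ = (4, 1, 3, 2): 13 + 20 + 24 + 12 = 69
σ = (4, 2, 1, 3): 13 + 14 + 7 + (-4) = 30
σ = (4, 2, 3, 1): 13 + 14 + 24 + 22 = 73
σ = (4, 3, 1, 2): 13 + 9 + 7 + 12 = 41
σ = (4, 3, 2, 1): 13 + 9 + 4 + 22 = 48
Optimal value attained by: σ = (2, 1, 3, 4).
Answer: det⊕(A) = 85; verdict: SINGULAR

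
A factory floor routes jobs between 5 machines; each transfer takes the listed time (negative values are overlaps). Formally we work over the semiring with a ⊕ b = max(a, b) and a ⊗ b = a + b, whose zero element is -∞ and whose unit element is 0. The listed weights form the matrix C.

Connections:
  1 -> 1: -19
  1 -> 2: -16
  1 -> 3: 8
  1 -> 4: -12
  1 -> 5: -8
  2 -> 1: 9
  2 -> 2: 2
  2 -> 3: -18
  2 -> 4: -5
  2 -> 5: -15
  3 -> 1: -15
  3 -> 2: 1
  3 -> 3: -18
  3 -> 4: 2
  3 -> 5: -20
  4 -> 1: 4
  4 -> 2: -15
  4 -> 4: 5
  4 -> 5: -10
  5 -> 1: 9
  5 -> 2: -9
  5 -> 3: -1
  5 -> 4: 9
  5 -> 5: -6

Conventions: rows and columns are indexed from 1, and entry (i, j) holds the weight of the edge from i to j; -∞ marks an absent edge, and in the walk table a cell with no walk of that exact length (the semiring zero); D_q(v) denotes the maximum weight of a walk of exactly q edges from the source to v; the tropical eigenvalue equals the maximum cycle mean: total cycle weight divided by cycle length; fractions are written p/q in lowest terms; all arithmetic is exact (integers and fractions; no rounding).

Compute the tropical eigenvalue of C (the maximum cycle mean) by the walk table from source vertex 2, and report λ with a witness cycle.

q=0: [-∞, 0, -∞, -∞, -∞]
q=1: [9, 2, -18, -5, -15]
q=2: [11, 4, 17, 0, 1]
q=3: [13, 18, 19, 19, 3]
q=4: [27, 20, 21, 24, 9]
q=5: [29, 22, 35, 29, 19]
Optimal cycle mean attained by: cycle 1->3->2->1, total 8 + 1 + 9, length 3.
Answer: λ = 6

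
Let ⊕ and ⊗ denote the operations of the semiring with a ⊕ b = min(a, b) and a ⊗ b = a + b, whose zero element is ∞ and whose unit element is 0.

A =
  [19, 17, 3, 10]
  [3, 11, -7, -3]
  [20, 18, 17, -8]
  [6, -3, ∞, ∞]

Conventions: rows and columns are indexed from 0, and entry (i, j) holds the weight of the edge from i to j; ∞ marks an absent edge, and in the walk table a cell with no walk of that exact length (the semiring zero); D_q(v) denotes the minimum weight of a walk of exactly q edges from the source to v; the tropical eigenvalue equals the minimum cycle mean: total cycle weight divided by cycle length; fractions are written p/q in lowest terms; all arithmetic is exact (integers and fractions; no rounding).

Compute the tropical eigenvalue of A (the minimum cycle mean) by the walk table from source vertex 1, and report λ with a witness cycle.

q=0: [∞, 0, ∞, ∞]
q=1: [3, 11, -7, -3]
q=2: [3, -6, 4, -15]
q=3: [-9, -18, -13, -9]
q=4: [-15, -12, -25, -21]
Optimal cycle mean attained by: cycle 1->2->3->1, total (-7) + (-8) + (-3), length 3.
Answer: λ = -6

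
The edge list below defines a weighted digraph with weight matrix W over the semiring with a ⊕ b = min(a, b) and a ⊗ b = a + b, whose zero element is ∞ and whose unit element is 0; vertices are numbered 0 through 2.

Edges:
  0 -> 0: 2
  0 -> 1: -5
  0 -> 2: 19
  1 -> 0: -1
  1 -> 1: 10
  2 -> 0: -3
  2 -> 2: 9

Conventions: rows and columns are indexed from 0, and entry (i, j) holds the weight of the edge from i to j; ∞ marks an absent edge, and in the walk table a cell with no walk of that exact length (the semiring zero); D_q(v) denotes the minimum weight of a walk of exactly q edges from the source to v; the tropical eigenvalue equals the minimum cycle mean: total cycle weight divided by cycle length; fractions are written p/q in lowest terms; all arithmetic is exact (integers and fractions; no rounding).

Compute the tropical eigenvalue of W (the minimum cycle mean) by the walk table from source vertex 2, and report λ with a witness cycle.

q=0: [∞, ∞, 0]
q=1: [-3, ∞, 9]
q=2: [-1, -8, 16]
q=3: [-9, -6, 18]
Optimal cycle mean attained by: cycle 0->1->0, total (-5) + (-1), length 2.
Answer: λ = -3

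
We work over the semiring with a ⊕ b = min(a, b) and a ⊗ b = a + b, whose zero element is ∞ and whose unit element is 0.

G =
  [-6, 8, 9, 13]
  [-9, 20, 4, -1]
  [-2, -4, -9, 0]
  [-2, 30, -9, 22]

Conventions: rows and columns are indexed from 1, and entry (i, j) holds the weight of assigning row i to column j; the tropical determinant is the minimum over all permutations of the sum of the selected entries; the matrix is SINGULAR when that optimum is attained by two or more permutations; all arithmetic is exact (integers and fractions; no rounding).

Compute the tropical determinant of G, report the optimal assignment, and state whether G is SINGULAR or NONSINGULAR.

σ = (1, 2, 3, 4): (-6) + 20 + (-9) + 22 = 27
σ = (1, 2, 4, 3): (-6) + 20 + 0 + (-9) = 5
σ = (1, 3, 2, 4): (-6) + 4 + (-4) + 22 = 16
σ = (1, 3, 4, 2): (-6) + 4 + 0 + 30 = 28
σ = (1, 4, 2, 3): (-6) + (-1) + (-4) + (-9) = -20
σ = (1, 4, 3, 2): (-6) + (-1) + (-9) + 30 = 14
σ = (2, 1, 3, 4): 8 + (-9) + (-9) + 22 = 12
σ = (2, 1, 4, 3): 8 + (-9) + 0 + (-9) = -10
σ = (2, 3, 1, 4): 8 + 4 + (-2) + 22 = 32
σ = (2, 3, 4, 1): 8 + 4 + 0 + (-2) = 10
σ = (2, 4, 1, 3): 8 + (-1) + (-2) + (-9) = -4
σ = (2, 4, 3, 1): 8 + (-1) + (-9) + (-2) = -4
σ = (3, 1, 2, 4): 9 + (-9) + (-4) + 22 = 18
σ = (3, 1, 4, 2): 9 + (-9) + 0 + 30 = 30
σ = (3, 2, 1, 4): 9 + 20 + (-2) + 22 = 49
σ = (3, 2, 4, 1): 9 + 20 + 0 + (-2) = 27
σ = (3, 4, 1, 2): 9 + (-1) + (-2) + 30 = 36
σ = (3, 4, 2, 1): 9 + (-1) + (-4) + (-2) = 2
σ = (4, 1, 2, 3): 13 + (-9) + (-4) + (-9) = -9
σ = (4, 1, 3, 2): 13 + (-9) + (-9) + 30 = 25
σ = (4, 2, 1, 3): 13 + 20 + (-2) + (-9) = 22
σ = (4, 2, 3, 1): 13 + 20 + (-9) + (-2) = 22
σ = (4, 3, 1, 2): 13 + 4 + (-2) + 30 = 45
σ = (4, 3, 2, 1): 13 + 4 + (-4) + (-2) = 11
Optimal value attained by: σ = (1, 4, 2, 3).
Answer: det⊕(G) = -20; verdict: NONSINGULAR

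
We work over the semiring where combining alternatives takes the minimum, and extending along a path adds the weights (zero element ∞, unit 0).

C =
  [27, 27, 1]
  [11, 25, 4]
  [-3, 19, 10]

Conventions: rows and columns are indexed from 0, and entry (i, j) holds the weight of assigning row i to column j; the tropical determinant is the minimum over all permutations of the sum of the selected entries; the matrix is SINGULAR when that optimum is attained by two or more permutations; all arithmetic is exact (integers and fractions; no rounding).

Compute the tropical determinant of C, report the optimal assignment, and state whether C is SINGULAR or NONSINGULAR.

σ = (0, 1, 2): 27 + 25 + 10 = 62
σ = (0, 2, 1): 27 + 4 + 19 = 50
σ = (1, 0, 2): 27 + 11 + 10 = 48
σ = (1, 2, 0): 27 + 4 + (-3) = 28
σ = (2, 0, 1): 1 + 11 + 19 = 31
σ = (2, 1, 0): 1 + 25 + (-3) = 23
Optimal value attained by: σ = (2, 1, 0).
Answer: det⊕(C) = 23; verdict: NONSINGULAR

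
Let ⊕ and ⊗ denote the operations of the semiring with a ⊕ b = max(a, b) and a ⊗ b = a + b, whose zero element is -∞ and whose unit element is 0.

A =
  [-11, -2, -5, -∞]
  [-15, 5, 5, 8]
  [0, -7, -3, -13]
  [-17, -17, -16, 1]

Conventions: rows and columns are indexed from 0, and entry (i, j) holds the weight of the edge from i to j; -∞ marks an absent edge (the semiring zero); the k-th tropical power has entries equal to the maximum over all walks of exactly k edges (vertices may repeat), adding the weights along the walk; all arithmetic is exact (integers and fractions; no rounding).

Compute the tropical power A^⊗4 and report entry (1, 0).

A^⊗2:
  [-5, 3, 3, 6]
  [5, 10, 10, 13]
  [-3, -2, -2, 1]
  [-16, -12, -12, 2]
A^⊗3:
  [3, 8, 8, 11]
  [10, 15, 15, 18]
  [-2, 3, 3, 6]
  [-12, -7, -7, 3]
A^⊗4:
  [8, 13, 13, 16]
  [15, 20, 20, 23]
  [3, 8, 8, 11]
  [-7, -2, -2, 4]
Key observation: the optimum is the walk 1->1->1->2->0, with weight 5 + 5 + 5 + 0 = 15.
Optimal value attained by: walk 1->1->1->2->0.
Answer: (A^⊗4)[1][0] = 15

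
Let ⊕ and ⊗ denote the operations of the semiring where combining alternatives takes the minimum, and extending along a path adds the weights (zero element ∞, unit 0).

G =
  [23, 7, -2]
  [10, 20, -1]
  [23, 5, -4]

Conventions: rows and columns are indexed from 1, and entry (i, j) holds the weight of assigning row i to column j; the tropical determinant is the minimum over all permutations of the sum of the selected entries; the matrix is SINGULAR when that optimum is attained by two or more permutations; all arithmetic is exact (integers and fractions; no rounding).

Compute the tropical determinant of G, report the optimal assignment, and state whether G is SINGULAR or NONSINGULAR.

σ = (1, 2, 3): 23 + 20 + (-4) = 39
σ = (1, 3, 2): 23 + (-1) + 5 = 27
σ = (2, 1, 3): 7 + 10 + (-4) = 13
σ = (2, 3, 1): 7 + (-1) + 23 = 29
σ = (3, 1, 2): (-2) + 10 + 5 = 13
σ = (3, 2, 1): (-2) + 20 + 23 = 41
Optimal value attained by: σ = (2, 1, 3).
Answer: det⊕(G) = 13; verdict: SINGULAR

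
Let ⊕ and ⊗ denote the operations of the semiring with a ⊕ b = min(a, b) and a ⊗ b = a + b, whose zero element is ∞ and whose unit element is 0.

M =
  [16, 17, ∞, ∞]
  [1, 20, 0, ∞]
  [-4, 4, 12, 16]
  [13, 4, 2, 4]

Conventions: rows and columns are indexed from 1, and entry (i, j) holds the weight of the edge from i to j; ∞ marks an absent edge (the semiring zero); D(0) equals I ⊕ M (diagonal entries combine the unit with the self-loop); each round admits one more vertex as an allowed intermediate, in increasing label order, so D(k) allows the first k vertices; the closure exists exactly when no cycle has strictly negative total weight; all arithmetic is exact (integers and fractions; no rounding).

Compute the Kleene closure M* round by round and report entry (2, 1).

D(0):
  [0, 17, ∞, ∞]
  [1, 0, 0, ∞]
  [-4, 4, 0, 16]
  [13, 4, 2, 0]
D(1):
  [0, 17, ∞, ∞]
  [1, 0, 0, ∞]
  [-4, 4, 0, 16]
  [13, 4, 2, 0]
D(2):
  [0, 17, 17, ∞]
  [1, 0, 0, ∞]
  [-4, 4, 0, 16]
  [5, 4, 2, 0]
D(3):
  [0, 17, 17, 33]
  [-4, 0, 0, 16]
  [-4, 4, 0, 16]
  [-2, 4, 2, 0]
D(4):
  [0, 17, 17, 33]
  [-4, 0, 0, 16]
  [-4, 4, 0, 16]
  [-2, 4, 2, 0]
Answer: M*[2][1] = -4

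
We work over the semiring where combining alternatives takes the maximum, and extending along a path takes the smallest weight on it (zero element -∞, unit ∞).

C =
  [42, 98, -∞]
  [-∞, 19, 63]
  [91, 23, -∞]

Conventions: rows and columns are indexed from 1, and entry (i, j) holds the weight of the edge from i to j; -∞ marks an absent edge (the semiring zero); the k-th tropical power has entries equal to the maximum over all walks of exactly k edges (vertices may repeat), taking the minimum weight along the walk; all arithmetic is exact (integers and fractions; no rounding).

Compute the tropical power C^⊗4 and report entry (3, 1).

C^⊗2:
  [42, 42, 63]
  [63, 23, 19]
  [42, 91, 23]
C^⊗3:
  [63, 42, 42]
  [42, 63, 23]
  [42, 42, 63]
C^⊗4:
  [42, 63, 42]
  [42, 42, 63]
  [63, 42, 42]
Key observation: the optimum is the walk 3->1->2->3->1, with weight 91 min 98 min 63 min 91 = 63.
Optimal value attained by: walk 3->1->2->3->1.
Answer: (C^⊗4)[3][1] = 63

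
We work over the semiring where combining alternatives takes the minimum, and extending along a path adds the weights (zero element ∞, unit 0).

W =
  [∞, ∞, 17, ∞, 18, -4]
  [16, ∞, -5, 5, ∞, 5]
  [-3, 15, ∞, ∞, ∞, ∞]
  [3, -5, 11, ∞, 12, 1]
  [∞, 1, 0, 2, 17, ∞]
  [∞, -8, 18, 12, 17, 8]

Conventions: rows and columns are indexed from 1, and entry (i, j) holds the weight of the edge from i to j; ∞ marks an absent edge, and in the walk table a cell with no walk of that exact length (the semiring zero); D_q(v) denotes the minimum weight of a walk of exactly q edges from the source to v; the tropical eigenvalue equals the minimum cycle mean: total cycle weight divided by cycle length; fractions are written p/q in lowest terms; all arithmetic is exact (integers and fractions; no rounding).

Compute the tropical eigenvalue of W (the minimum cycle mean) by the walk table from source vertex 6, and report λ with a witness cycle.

q=0: [∞, ∞, ∞, ∞, ∞, 0]
q=1: [∞, -8, 18, 12, 17, 8]
q=2: [8, 0, -13, -3, 24, -3]
q=3: [-16, -11, -5, 5, 9, -2]
q=4: [-8, -10, -16, -6, 2, -20]
q=5: [-19, -28, -15, -8, -3, -12]
q=6: [-18, -20, -33, -23, -1, -23]
Optimal cycle mean attained by: cycle 1->6->2->3->1, total (-4) + (-8) + (-5) + (-3), length 4.
Answer: λ = -5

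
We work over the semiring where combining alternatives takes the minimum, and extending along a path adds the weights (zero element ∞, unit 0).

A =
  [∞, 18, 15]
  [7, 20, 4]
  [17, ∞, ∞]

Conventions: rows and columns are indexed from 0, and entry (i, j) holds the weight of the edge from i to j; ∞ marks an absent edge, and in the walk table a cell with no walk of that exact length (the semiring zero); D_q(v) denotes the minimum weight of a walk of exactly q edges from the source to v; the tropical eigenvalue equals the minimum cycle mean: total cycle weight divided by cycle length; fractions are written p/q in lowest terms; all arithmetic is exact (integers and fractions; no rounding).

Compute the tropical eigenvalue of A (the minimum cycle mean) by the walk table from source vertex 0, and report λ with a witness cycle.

q=0: [0, ∞, ∞]
q=1: [∞, 18, 15]
q=2: [25, 38, 22]
q=3: [39, 43, 40]
Optimal cycle mean attained by: cycle 0->1->0, total 18 + 7, length 2.
Answer: λ = 25/2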